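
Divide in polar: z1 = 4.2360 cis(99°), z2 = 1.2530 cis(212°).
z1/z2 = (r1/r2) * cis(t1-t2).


r = 4.2360 / 1.2530 = 3.3807
theta = 99° - 212° = -113° = 247° (mod 360)

3.3807 cis(247°)


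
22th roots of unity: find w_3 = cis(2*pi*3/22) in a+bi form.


Angle = 360*3/22 = 49.0909°
a = cos(49.0909°) = 0.6549
b = sin(49.0909°) = 0.7557

0.6549 + 0.7557i


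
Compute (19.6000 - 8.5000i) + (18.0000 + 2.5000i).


Real: 19.6 + 18 = 37.6
Imag: -8.5 + 2.5 = -6

37.6000 - 6.0000i


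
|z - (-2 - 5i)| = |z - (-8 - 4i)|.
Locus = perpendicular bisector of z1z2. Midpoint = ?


Equal distances means the locus is the perpendicular bisector of z1 and z2.
Midpoint = ((-2+(-8))/2, (-5+(-4))/2) = (-5.0000, -4.5000)

Perpendicular bisector through (-5.0000, -4.5000)


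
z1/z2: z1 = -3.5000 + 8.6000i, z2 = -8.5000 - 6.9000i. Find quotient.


Conjugate of z2 = -8.5000 + 6.9000i
Numerator: (-3.5000 + 8.6000i)(-8.5000 + 6.9000i) = -29.5900 - 97.2500i
Denominator: (-8.5)^2 + (-6.9)^2 = 119.86
Result = (-29.5900 - 97.2500i)/119.86

-0.2469 - 0.8114i


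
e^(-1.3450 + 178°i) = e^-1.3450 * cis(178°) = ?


e^-1.3450 = 0.26054
cos(178°) = -0.9994
sin(178°) = 0.0349
Real = 0.26054*(-0.9994) = -0.2604
Imag = 0.26054*0.0349 = 0.0091

-0.2604 + 0.0091i


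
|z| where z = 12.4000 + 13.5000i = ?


|z| = sqrt(12.4^2 + 13.5^2) = sqrt(153.76 + 182.25) = sqrt(336.01) = 18.3306

|z| = 18.3306


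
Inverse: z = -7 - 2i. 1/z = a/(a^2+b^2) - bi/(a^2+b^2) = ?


|z|^2 = 49+4 = 53
1/z = (-7 + 2i)/53

1/z = -0.1321 + 0.0377i


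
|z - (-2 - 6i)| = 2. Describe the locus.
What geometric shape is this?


|z - z0| = r is a circle with center z0 and radius r.
Center = (-2, -6), radius = 2

Circle with center (-2, -6) and radius 2


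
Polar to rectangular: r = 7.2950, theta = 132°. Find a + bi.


a = 7.2950*cos(132°) = 7.2950*(-0.66913) = -4.8813
b = 7.2950*sin(132°) = 7.2950*0.74314 = 5.4212

-4.8813 + 5.4212i


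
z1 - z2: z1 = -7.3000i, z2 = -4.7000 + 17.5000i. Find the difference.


Real: 0 + 4.7 = 4.7
Imag: -7.3 - 17.5 = -24.8

4.7000 - 24.8000i


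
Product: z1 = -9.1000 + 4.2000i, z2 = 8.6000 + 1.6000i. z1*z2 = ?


Real = -9.1*8.6 - 4.2*1.6 = -78.26 - 6.72 = -84.98
Imag = -9.1*1.6 + 8.6*4.2 = -14.56 + 36.12 = 21.56

-84.9800 + 21.5600i


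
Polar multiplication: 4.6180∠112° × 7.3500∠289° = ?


r = 4.6180 * 7.3500 = 33.9423
theta = 112° + 289° = 401° = 41° (mod 360)

33.9423 cis(41°)


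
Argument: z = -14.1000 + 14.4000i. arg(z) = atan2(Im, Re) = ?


Re = -14.1, Im = 14.4
arg = atan2(14.4, -14.1) = 134.3969 degrees

arg(z) = 134.3969 degrees


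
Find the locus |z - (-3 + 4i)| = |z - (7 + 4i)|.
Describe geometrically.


Equal distances means the locus is the perpendicular bisector of z1 and z2.
Midpoint = ((-3+7)/2, (4+4)/2) = (2.0000, 4.0000)

Perpendicular bisector through (2.0000, 4.0000)


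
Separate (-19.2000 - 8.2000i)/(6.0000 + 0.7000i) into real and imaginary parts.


Multiply by conjugate: (-19.2000 - 8.2000i)(6.0000 - 0.7000i) / (6^2 + 0.7^2)
Numerator real = -19.2*6 - (8.2)*0.7 = -120.94
Numerator imag = -8.2*6 - (-19.2)*0.7 = -35.76
Denominator = 36.49
Re(z) = -120.94/36.49 = -3.3143
Im(z) = -35.76/36.49 = -0.9800

Re(z) = -3.3143, Im(z) = -0.9800


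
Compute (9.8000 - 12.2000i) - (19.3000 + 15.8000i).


Real: 9.8 - 19.3 = -9.5
Imag: -12.2 - 15.8 = -28

-9.5000 - 28.0000i


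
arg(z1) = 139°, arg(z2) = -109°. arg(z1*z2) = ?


arg(z1*z2) = 139° - 109° = 30°
Normalized to (-180°, 180°]: 30°

30°


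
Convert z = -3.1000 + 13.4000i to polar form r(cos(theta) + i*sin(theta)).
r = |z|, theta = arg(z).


r = sqrt(9.61+179.56) = sqrt(189.17) = 13.7539
theta = atan2(13.4, -3.1) = 103.0258 degrees

r = 13.7539, theta = 103.0258 degrees


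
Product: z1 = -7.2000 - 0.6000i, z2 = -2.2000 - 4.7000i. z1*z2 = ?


Real = -7.2*(-2.2) - (-0.6)*(-4.7) = 15.84 - 2.82 = 13.02
Imag = -7.2*(-4.7) - (2.2)*(-0.6) = 33.84 + 1.32 = 35.16

13.0200 + 35.1600i


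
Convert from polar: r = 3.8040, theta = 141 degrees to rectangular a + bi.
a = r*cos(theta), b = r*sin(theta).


a = 3.8040*cos(141°) = 3.8040*(-0.77715) = -2.9563
b = 3.8040*sin(141°) = 3.8040*0.6293 = 2.3939

-2.9563 + 2.3939i


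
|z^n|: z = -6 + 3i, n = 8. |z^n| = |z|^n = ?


|z| = sqrt(36+9) = sqrt(45) = 6.7082
|z^8| = |z|^8 = (sqrt(45))^8 = 45^4 = 4100625

|z^8| = 4100625


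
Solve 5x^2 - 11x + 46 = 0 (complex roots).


disc = (-11)^2 - 4*5*46 = 121 - 920 = -799
sqrt(|disc|) = sqrt(799) = 28.2666
Real part = 11/(2*5) = 1.1000
Imag part = 28.2666/(2*5) = 2.8267

1.1000 ± 2.8267i


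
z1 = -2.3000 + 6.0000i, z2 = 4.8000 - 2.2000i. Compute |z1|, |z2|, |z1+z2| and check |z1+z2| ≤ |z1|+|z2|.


|z1| = sqrt((-2.3)^2 + 6^2) = sqrt(41.29) = 6.4257
|z2| = sqrt(4.8^2 + (-2.2)^2) = sqrt(27.88) = 5.2802
z1+z2 = 2.5000 + 3.8000i
|z1+z2| = sqrt(20.69) = 4.5486
|z1|+|z2| = 6.4257 + 5.2802 = 11.7059

|z1+z2| = 4.5486 ≤ |z1|+|z2| = 11.7059 (verified)


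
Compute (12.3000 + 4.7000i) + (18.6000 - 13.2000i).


Real: 12.3 + 18.6 = 30.9
Imag: 4.7 - 13.2 = -8.5

30.9000 - 8.5000i


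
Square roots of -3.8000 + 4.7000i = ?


|z| = sqrt(14.44+22.09) = 6.0440
sqrt((|z|+a)/2) = sqrt((6.0440+(-3.8))/2) = sqrt(1.1220) = 1.0592
sqrt((|z|-a)/2) = sqrt((6.0440-(-3.8))/2) = sqrt(4.9220) = 2.2186

±(1.0592 + 2.2186i) i.e. 1.0592 + 2.2186i and -1.0592 - 2.2186i


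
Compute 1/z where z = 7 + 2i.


|z|^2 = 49+4 = 53
1/z = (7 - 2i)/53

1/z = 0.1321 - 0.0377i


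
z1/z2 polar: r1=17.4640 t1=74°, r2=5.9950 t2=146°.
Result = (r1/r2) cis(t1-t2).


r = 17.4640 / 5.9950 = 2.9131
theta = 74° - 146° = -72° = 288° (mod 360)

2.9131 cis(288°)


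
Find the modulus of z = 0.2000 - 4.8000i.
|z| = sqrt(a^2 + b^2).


|z| = sqrt(0.2^2 + (-4.8)^2) = sqrt(0.04 + 23.04) = sqrt(23.08) = 4.8042

|z| = 4.8042


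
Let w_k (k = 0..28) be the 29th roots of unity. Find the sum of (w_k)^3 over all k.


The roots are w_k = w^k with w = e^(2*pi*i/29), and (w^k)^3 = (w^3)^k.
So S = 1 + u + u^2 + ... + u^(28) with u = w^3.
3 = 0*29 + 3, so 3 is not a multiple of 29: u = w^3 ≠ 1 (w is a primitive 29th root), while u^29 = (w^29)^3 = 1.
Geometric series: S = (1 - u^29)/(1 - u) = (1 - 1)/(1 - u) = 0

S = 0


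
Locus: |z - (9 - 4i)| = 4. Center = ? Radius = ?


|z - z0| = r is a circle with center z0 and radius r.
Center = (9, -4), radius = 4

Circle with center (9, -4) and radius 4


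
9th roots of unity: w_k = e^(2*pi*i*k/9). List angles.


The 9th roots of unity are cis(360k/9°) for k=0..8
Angle step = 360/9 = 40°
Primitive root: cis(40°)
Primitive root = 0.7660 + 0.6428i

9 roots at angles: 0°, 40°, 80°, 120°, 160°, 200°, 240°, 280°, 320°


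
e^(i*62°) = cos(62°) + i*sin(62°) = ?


cos(62°) = 0.4695
sin(62°) = 0.8829

e^(i*62°) = 0.4695 + 0.8829i


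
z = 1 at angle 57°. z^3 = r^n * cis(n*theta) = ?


r^3 = 1^3 = 1
n*theta = 3*57° = 171° = 171° (mod 360)
a = 1*cos(171°) = -0.9877
b = 1*sin(171°) = 0.1564

1 cis(171°) = -0.9877 + 0.1564i


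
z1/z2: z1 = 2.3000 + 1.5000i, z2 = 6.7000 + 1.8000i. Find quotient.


Conjugate of z2 = 6.7000 - 1.8000i
Numerator: (2.3000 + 1.5000i)(6.7000 - 1.8000i) = 18.1100 + 5.9100i
Denominator: 6.7^2 + 1.8^2 = 48.13
Result = (18.1100 + 5.9100i)/48.13

0.3763 + 0.1228i


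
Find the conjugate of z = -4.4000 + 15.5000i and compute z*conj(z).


z_bar = -4.4000 - 15.5000i
z*z_bar = (-4.4)^2 + 15.5^2 = 19.36 + 240.25 = 259.61

z_bar = -4.4000 - 15.5000i, z*z_bar = 259.61


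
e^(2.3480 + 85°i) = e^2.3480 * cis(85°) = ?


e^2.3480 = 10.4646
cos(85°) = 0.08716
sin(85°) = 0.9962
Real = 10.4646*0.08716 = 0.9121
Imag = 10.4646*0.9962 = 10.4248

0.9121 + 10.4248i


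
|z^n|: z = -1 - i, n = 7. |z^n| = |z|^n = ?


|z| = sqrt(1+1) = sqrt(2) = 1.4142
|z^7| = |z|^7 = (sqrt(2))^7 = 2^3 * sqrt(2) = 8*sqrt(2)

|z^7| = 8*sqrt(2) ≈ 11.3137


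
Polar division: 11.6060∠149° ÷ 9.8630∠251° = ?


r = 11.6060 / 9.8630 = 1.1767
theta = 149° - 251° = -102° = 258° (mod 360)

1.1767 cis(258°)


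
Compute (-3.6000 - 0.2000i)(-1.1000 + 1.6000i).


Real = -3.6*(-1.1) - (-0.2)*1.6 = 3.96 - (-0.32) = 4.28
Imag = -3.6*1.6 - (1.1)*(-0.2) = -5.76 + 0.22 = -5.54

4.2800 - 5.5400i


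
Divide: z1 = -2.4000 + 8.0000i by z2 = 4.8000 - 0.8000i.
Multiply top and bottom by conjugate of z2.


Conjugate of z2 = 4.8000 + 0.8000i
Numerator: (-2.4000 + 8.0000i)(4.8000 + 0.8000i) = -17.9200 + 36.4800i
Denominator: 4.8^2 + (-0.8)^2 = 23.68
Result = (-17.9200 + 36.4800i)/23.68

-0.7568 + 1.5405i


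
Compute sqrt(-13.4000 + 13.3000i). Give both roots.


|z| = sqrt(179.56+176.89) = 18.8799
sqrt((|z|+a)/2) = sqrt((18.8799+(-13.4))/2) = sqrt(2.7399) = 1.6553
sqrt((|z|-a)/2) = sqrt((18.8799-(-13.4))/2) = sqrt(16.1399) = 4.0175

±(1.6553 + 4.0175i) i.e. 1.6553 + 4.0175i and -1.6553 - 4.0175i


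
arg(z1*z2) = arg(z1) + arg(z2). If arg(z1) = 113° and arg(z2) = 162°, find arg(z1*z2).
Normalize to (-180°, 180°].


arg(z1*z2) = 113° + 162° = 275°
Normalized to (-180°, 180°]: -85°

-85°


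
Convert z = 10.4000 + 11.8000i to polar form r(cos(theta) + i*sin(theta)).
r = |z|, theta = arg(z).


r = sqrt(108.16+139.24) = sqrt(247.4) = 15.7290
theta = atan2(11.8, 10.4) = 48.6085 degrees

r = 15.7290, theta = 48.6085 degrees


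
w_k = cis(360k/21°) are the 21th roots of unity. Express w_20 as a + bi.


Angle = 360*20/21 = 342.8571°
a = cos(342.8571°) = 0.9556
b = sin(342.8571°) = -0.2948

0.9556 - 0.2948i


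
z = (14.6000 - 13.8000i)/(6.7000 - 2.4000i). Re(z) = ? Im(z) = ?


Multiply by conjugate: (14.6000 - 13.8000i)(6.7000 + 2.4000i) / (6.7^2 + (-2.4)^2)
Numerator real = 14.6*6.7 - (13.8)*(-2.4) = 130.94
Numerator imag = -13.8*6.7 - 14.6*(-2.4) = -57.42
Denominator = 50.65
Re(z) = 130.94/50.65 = 2.5852
Im(z) = -57.42/50.65 = -1.1337

Re(z) = 2.5852, Im(z) = -1.1337


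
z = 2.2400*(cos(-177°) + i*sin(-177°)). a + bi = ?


a = 2.2400*cos(-177°) = 2.2400*(-0.9986) = -2.2369
b = 2.2400*sin(-177°) = 2.2400*(-0.0523) = -0.1172

-2.2369 - 0.1172i


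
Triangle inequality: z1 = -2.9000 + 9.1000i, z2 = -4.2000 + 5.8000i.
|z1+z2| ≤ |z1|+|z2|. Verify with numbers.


|z1| = sqrt((-2.9)^2 + 9.1^2) = sqrt(91.22) = 9.5509
|z2| = sqrt((-4.2)^2 + 5.8^2) = sqrt(51.28) = 7.1610
z1+z2 = -7.1000 + 14.9000i
|z1+z2| = sqrt(272.42) = 16.5052
|z1|+|z2| = 9.5509 + 7.1610 = 16.7119

|z1+z2| = 16.5052 ≤ |z1|+|z2| = 16.7119 (verified)


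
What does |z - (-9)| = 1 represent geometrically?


|z - z0| = r is a circle with center z0 and radius r.
Center = (-9, 0), radius = 1

Circle with center (-9, 0) and radius 1


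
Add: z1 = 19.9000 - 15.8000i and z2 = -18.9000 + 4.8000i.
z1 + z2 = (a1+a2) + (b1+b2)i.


Real: 19.9 - 18.9 = 1
Imag: -15.8 + 4.8 = -11

1.0000 - 11.0000i


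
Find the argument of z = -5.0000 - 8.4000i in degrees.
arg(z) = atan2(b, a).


Re = -5, Im = -8.4
arg = atan2(-8.4, -5) = -120.7627 degrees

arg(z) = -120.7627 degrees


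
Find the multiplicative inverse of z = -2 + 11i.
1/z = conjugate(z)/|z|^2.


|z|^2 = 4+121 = 125
1/z = (-2 - 11i)/125

1/z = -0.0160 - 0.0880i


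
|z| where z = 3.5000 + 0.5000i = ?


|z| = sqrt(3.5^2 + 0.5^2) = sqrt(12.25 + 0.25) = sqrt(12.5) = 3.5355

|z| = 3.5355


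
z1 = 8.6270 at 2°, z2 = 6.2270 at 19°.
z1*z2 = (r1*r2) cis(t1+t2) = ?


r = 8.6270 * 6.2270 = 53.7203
theta = 2° + 19° = 21° = 21° (mod 360)

53.7203 cis(21°)


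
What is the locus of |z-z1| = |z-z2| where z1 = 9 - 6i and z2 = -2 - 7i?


Equal distances means the locus is the perpendicular bisector of z1 and z2.
Midpoint = ((9+(-2))/2, (-6+(-7))/2) = (3.5000, -6.5000)

Perpendicular bisector through (3.5000, -6.5000)


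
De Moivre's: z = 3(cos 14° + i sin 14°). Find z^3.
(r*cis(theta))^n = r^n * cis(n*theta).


r^3 = 3^3 = 27
n*theta = 3*14° = 42° = 42° (mod 360)
a = 27*cos(42°) = 20.0649
b = 27*sin(42°) = 18.0665

27 cis(42°) = 20.0649 + 18.0665i


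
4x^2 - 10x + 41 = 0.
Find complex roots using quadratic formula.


disc = (-10)^2 - 4*4*41 = 100 - 656 = -556
sqrt(|disc|) = sqrt(556) = 23.5797
Real part = 10/(2*4) = 1.2500
Imag part = 23.5797/(2*4) = 2.9475

1.2500 ± 2.9475i


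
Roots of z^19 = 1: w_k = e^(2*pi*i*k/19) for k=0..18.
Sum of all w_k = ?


The sum of all 19th roots of unity is 0.
Geometric series: (1 - w^19)/(1 - w) = (1-1)/(1-w) = 0 since w^19 = 1, w ≠ 1.
Alternatively: coefficient of z^18 in z^19 - 1 is 0.

0


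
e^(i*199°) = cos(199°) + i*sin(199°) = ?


cos(199°) = -0.9455
sin(199°) = -0.3256

e^(i*199°) = -0.9455 - 0.3256i


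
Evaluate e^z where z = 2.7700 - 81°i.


e^2.7700 = 15.95863
cos(-81°) = 0.156434
sin(-81°) = -0.98769
Real = 15.95863*0.156434 = 2.4965
Imag = 15.95863*(-0.98769) = -15.7622

2.4965 - 15.7622i


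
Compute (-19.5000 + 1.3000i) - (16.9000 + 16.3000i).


Real: -19.5 - 16.9 = -36.4
Imag: 1.3 - 16.3 = -15

-36.4000 - 15.0000i


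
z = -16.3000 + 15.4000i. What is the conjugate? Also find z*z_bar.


z_bar = -16.3000 - 15.4000i
z*z_bar = (-16.3)^2 + 15.4^2 = 265.69 + 237.16 = 502.85

z_bar = -16.3000 - 15.4000i, z*z_bar = 502.85


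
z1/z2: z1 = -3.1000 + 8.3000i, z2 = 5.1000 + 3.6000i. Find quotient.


Conjugate of z2 = 5.1000 - 3.6000i
Numerator: (-3.1000 + 8.3000i)(5.1000 - 3.6000i) = 14.0700 + 53.4900i
Denominator: 5.1^2 + 3.6^2 = 38.97
Result = (14.0700 + 53.4900i)/38.97

0.3610 + 1.3726i


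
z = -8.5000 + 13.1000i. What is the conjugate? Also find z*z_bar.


z_bar = -8.5000 - 13.1000i
z*z_bar = (-8.5)^2 + 13.1^2 = 72.25 + 171.61 = 243.86

z_bar = -8.5000 - 13.1000i, z*z_bar = 243.86


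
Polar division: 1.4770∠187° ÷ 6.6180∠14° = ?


r = 1.4770 / 6.6180 = 0.2232
theta = 187° - 14° = 173° = 173° (mod 360)

0.2232 cis(173°)


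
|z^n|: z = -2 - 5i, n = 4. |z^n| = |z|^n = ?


|z| = sqrt(4+25) = sqrt(29) = 5.3852
|z^4| = |z|^4 = (sqrt(29))^4 = 29^2 = 841

|z^4| = 841


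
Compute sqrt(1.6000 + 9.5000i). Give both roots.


|z| = sqrt(2.56+90.25) = 9.6338
sqrt((|z|+a)/2) = sqrt((9.6338+1.6)/2) = sqrt(5.6169) = 2.3700
sqrt((|z|-a)/2) = sqrt((9.6338-1.6)/2) = sqrt(4.0169) = 2.0042

±(2.3700 + 2.0042i) i.e. 2.3700 + 2.0042i and -2.3700 - 2.0042i


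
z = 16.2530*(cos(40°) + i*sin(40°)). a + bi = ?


a = 16.2530*cos(40°) = 16.2530*0.766044 = 12.4505
b = 16.2530*sin(40°) = 16.2530*0.642788 = 10.4472

12.4505 + 10.4472i


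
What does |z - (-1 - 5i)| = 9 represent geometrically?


|z - z0| = r is a circle with center z0 and radius r.
Center = (-1, -5), radius = 9

Circle with center (-1, -5) and radius 9


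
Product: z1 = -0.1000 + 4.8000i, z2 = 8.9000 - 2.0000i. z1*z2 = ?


Real = -0.1*8.9 - 4.8*(-2) = -0.89 - (-9.6) = 8.71
Imag = -0.1*(-2) + 8.9*4.8 = 0.2 + 42.72 = 42.92

8.7100 + 42.9200i


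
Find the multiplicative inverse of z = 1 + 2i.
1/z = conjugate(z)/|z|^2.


|z|^2 = 1+4 = 5
1/z = (1 - 2i)/5

1/z = 0.2000 - 0.4000i


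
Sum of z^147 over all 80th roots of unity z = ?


The roots are w_k = w^k with w = e^(2*pi*i/80), and (w^k)^147 = (w^147)^k.
So S = 1 + u + u^2 + ... + u^(79) with u = w^147.
147 = 1*80 + 67, so 147 is not a multiple of 80: u = (w^80)^1 * w^67 = w^67 ≠ 1 (w is a primitive 80th root), while u^80 = (w^80)^147 = 1.
Geometric series: S = (1 - u^80)/(1 - u) = (1 - 1)/(1 - u) = 0

S = 0


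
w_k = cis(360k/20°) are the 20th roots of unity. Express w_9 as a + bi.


Angle = 360*9/20 = 162°
a = cos(162°) = -0.9511
b = sin(162°) = 0.3090

-0.9511 + 0.3090i


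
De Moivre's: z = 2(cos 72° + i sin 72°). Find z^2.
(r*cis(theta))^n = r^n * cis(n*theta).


r^2 = 2^2 = 4
n*theta = 2*72° = 144° = 144° (mod 360)
a = 4*cos(144°) = -3.2361
b = 4*sin(144°) = 2.3511

4 cis(144°) = -3.2361 + 2.3511i


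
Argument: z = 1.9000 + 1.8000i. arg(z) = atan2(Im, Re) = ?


Re = 1.9, Im = 1.8
arg = atan2(1.8, 1.9) = 43.4518 degrees

arg(z) = 43.4518 degrees


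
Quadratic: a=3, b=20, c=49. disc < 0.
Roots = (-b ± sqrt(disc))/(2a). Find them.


disc = 20^2 - 4*3*49 = 400 - 588 = -188
sqrt(|disc|) = sqrt(188) = 13.7113
Real part = -20/(2*3) = -3.3333
Imag part = 13.7113/(2*3) = 2.2852

-3.3333 ± 2.2852i


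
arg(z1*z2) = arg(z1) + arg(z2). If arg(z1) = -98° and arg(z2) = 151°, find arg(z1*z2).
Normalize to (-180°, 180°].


arg(z1*z2) = -98° + 151° = 53°
Normalized to (-180°, 180°]: 53°

53°


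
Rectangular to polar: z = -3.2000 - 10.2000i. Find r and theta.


r = sqrt(10.24+104.04) = sqrt(114.28) = 10.6902
theta = atan2(-10.2, -3.2) = -107.4180 degrees

r = 10.6902, theta = -107.4180 degrees


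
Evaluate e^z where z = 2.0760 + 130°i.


e^2.0760 = 7.9725
cos(130°) = -0.64279
sin(130°) = 0.76604
Real = 7.9725*(-0.64279) = -5.1246
Imag = 7.9725*0.76604 = 6.1073

-5.1246 + 6.1073i


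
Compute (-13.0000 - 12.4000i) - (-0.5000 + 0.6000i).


Real: -13 + 0.5 = -12.5
Imag: -12.4 - 0.6 = -13

-12.5000 - 13.0000i


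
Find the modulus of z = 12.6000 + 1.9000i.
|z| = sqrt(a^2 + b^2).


|z| = sqrt(12.6^2 + 1.9^2) = sqrt(158.76 + 3.61) = sqrt(162.37) = 12.7424

|z| = 12.7424


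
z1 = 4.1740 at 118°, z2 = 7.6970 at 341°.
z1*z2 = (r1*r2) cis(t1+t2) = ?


r = 4.1740 * 7.6970 = 32.1273
theta = 118° + 341° = 459° = 99° (mod 360)

32.1273 cis(99°)


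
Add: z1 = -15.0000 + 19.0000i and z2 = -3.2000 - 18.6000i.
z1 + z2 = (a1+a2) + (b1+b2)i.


Real: -15 - 3.2 = -18.2
Imag: 19 - 18.6 = 0.4

-18.2000 + 0.4000i


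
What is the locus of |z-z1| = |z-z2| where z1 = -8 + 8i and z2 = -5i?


Equal distances means the locus is the perpendicular bisector of z1 and z2.
Midpoint = ((-8+0)/2, (8+(-5))/2) = (-4.0000, 1.5000)

Perpendicular bisector through (-4.0000, 1.5000)


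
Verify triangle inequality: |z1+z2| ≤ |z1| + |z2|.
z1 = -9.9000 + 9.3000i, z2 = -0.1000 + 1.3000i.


|z1| = sqrt((-9.9)^2 + 9.3^2) = sqrt(184.5) = 13.5831
|z2| = sqrt((-0.1)^2 + 1.3^2) = sqrt(1.7) = 1.3038
z1+z2 = -10.0000 + 10.6000i
|z1+z2| = sqrt(212.36) = 14.5726
|z1|+|z2| = 13.5831 + 1.3038 = 14.8869

|z1+z2| = 14.5726 ≤ |z1|+|z2| = 14.8869 (verified)


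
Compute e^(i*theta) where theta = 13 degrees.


cos(13°) = 0.9744
sin(13°) = 0.2250

e^(i*13°) = 0.9744 + 0.2250i


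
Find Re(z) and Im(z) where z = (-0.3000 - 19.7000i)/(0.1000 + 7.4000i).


Multiply by conjugate: (-0.3000 - 19.7000i)(0.1000 - 7.4000i) / (0.1^2 + 7.4^2)
Numerator real = -0.3*0.1 - (19.7)*7.4 = -145.81
Numerator imag = -19.7*0.1 - (-0.3)*7.4 = 0.25
Denominator = 54.77
Re(z) = -145.81/54.77 = -2.6622
Im(z) = 0.25/54.77 = 0.0046

Re(z) = -2.6622, Im(z) = 0.0046


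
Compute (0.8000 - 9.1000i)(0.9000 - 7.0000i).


Real = 0.8*0.9 - (-9.1)*(-7) = 0.72 - 63.7 = -62.98
Imag = 0.8*(-7) + 0.9*(-9.1) = -5.6 - (8.19) = -13.79

-62.9800 - 13.7900i


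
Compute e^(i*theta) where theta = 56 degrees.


cos(56°) = 0.5592
sin(56°) = 0.8290

e^(i*56°) = 0.5592 + 0.8290i


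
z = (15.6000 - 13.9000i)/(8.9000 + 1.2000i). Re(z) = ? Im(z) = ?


Multiply by conjugate: (15.6000 - 13.9000i)(8.9000 - 1.2000i) / (8.9^2 + 1.2^2)
Numerator real = 15.6*8.9 - (13.9)*1.2 = 122.16
Numerator imag = -13.9*8.9 - 15.6*1.2 = -142.43
Denominator = 80.65
Re(z) = 122.16/80.65 = 1.5147
Im(z) = -142.43/80.65 = -1.7660

Re(z) = 1.5147, Im(z) = -1.7660


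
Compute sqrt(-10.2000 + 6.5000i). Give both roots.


|z| = sqrt(104.04+42.25) = 12.0950
sqrt((|z|+a)/2) = sqrt((12.0950+(-10.2))/2) = sqrt(0.9475) = 0.9734
sqrt((|z|-a)/2) = sqrt((12.0950-(-10.2))/2) = sqrt(11.1475) = 3.3388

±(0.9734 + 3.3388i) i.e. 0.9734 + 3.3388i and -0.9734 - 3.3388i


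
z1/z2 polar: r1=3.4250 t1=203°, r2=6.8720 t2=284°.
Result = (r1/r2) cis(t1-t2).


r = 3.4250 / 6.8720 = 0.4984
theta = 203° - 284° = -81° = 279° (mod 360)

0.4984 cis(279°)


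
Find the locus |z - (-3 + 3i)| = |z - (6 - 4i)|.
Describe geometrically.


Equal distances means the locus is the perpendicular bisector of z1 and z2.
Midpoint = ((-3+6)/2, (3+(-4))/2) = (1.5000, -0.5000)

Perpendicular bisector through (1.5000, -0.5000)


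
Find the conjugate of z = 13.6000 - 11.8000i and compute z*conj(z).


z_bar = 13.6000 + 11.8000i
z*z_bar = 13.6^2 + (-11.8)^2 = 184.96 + 139.24 = 324.2

z_bar = 13.6000 + 11.8000i, z*z_bar = 324.2


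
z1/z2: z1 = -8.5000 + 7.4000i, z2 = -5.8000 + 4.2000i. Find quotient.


Conjugate of z2 = -5.8000 - 4.2000i
Numerator: (-8.5000 + 7.4000i)(-5.8000 - 4.2000i) = 80.3800 - 7.2200i
Denominator: (-5.8)^2 + 4.2^2 = 51.28
Result = (80.3800 - 7.2200i)/51.28

1.5675 - 0.1408i


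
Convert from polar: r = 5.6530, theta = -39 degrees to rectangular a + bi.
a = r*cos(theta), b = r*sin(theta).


a = 5.6530*cos(-39°) = 5.6530*0.77715 = 4.3932
b = 5.6530*sin(-39°) = 5.6530*(-0.62932) = -3.5575

4.3932 - 3.5575i


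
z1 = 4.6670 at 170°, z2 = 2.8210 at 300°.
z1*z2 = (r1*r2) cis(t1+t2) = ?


r = 4.6670 * 2.8210 = 13.1656
theta = 170° + 300° = 470° = 110° (mod 360)

13.1656 cis(110°)


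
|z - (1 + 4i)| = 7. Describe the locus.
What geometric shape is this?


|z - z0| = r is a circle with center z0 and radius r.
Center = (1, 4), radius = 7

Circle with center (1, 4) and radius 7


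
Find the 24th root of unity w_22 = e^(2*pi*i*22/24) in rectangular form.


Angle = 360*22/24 = 330°
a = cos(330°) = 0.8660
b = sin(330°) = -0.5000

0.8660 - 0.5000i


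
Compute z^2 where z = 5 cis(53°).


r^2 = 5^2 = 25
n*theta = 2*53° = 106° = 106° (mod 360)
a = 25*cos(106°) = -6.8909
b = 25*sin(106°) = 24.0315

25 cis(106°) = -6.8909 + 24.0315i


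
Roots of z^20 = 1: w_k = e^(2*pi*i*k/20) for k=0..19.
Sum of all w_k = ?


The sum of all 20th roots of unity is 0.
Geometric series: (1 - w^20)/(1 - w) = (1-1)/(1-w) = 0 since w^20 = 1, w ≠ 1.
Alternatively: coefficient of z^19 in z^20 - 1 is 0.

0


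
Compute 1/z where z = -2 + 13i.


|z|^2 = 4+169 = 173
1/z = (-2 - 13i)/173

1/z = -0.0116 - 0.0751i


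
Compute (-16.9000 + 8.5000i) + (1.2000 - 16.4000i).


Real: -16.9 + 1.2 = -15.7
Imag: 8.5 - 16.4 = -7.9

-15.7000 - 7.9000i


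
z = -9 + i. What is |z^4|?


|z| = sqrt(81+1) = sqrt(82) = 9.0554
|z^4| = |z|^4 = (sqrt(82))^4 = 82^2 = 6724

|z^4| = 6724


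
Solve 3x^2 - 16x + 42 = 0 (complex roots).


disc = (-16)^2 - 4*3*42 = 256 - 504 = -248
sqrt(|disc|) = sqrt(248) = 15.7480
Real part = 16/(2*3) = 2.6667
Imag part = 15.7480/(2*3) = 2.6247

2.6667 ± 2.6247i


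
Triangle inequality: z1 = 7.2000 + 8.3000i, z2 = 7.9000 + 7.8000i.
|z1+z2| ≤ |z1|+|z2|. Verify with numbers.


|z1| = sqrt(7.2^2 + 8.3^2) = sqrt(120.73) = 10.9877
|z2| = sqrt(7.9^2 + 7.8^2) = sqrt(123.25) = 11.1018
z1+z2 = 15.1000 + 16.1000i
|z1+z2| = sqrt(487.22) = 22.0731
|z1|+|z2| = 10.9877 + 11.1018 = 22.0895

|z1+z2| = 22.0731 ≤ |z1|+|z2| = 22.0895 (verified)


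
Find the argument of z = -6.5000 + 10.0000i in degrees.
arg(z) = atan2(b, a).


Re = -6.5, Im = 10
arg = atan2(10, -6.5) = 123.0239 degrees

arg(z) = 123.0239 degrees


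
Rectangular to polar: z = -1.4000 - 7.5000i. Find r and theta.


r = sqrt(1.96+56.25) = sqrt(58.21) = 7.6295
theta = atan2(-7.5, -1.4) = -100.5735 degrees

r = 7.6295, theta = -100.5735 degrees


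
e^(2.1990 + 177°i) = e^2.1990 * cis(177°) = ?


e^2.1990 = 9.0160
cos(177°) = -0.99863
sin(177°) = 0.05234
Real = 9.0160*(-0.99863) = -9.0036
Imag = 9.0160*0.05234 = 0.4719

-9.0036 + 0.4719i


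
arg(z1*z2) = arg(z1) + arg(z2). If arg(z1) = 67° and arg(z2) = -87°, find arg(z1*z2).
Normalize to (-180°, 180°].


arg(z1*z2) = 67° - 87° = -20°
Normalized to (-180°, 180°]: -20°

-20°


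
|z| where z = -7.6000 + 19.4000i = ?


|z| = sqrt((-7.6)^2 + 19.4^2) = sqrt(57.76 + 376.36) = sqrt(434.12) = 20.8355

|z| = 20.8355


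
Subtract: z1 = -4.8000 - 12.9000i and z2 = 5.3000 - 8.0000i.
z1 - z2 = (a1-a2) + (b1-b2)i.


Real: -4.8 - 5.3 = -10.1
Imag: -12.9 + 8 = -4.9

-10.1000 - 4.9000i


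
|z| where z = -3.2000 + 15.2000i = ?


|z| = sqrt((-3.2)^2 + 15.2^2) = sqrt(10.24 + 231.04) = sqrt(241.28) = 15.5332

|z| = 15.5332


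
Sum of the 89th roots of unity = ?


The sum of all 89th roots of unity is 0.
Geometric series: (1 - w^89)/(1 - w) = (1-1)/(1-w) = 0 since w^89 = 1, w ≠ 1.
Alternatively: coefficient of z^88 in z^89 - 1 is 0.

0


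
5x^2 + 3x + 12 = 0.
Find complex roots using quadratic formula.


disc = 3^2 - 4*5*12 = 9 - 240 = -231
sqrt(|disc|) = sqrt(231) = 15.1987
Real part = -3/(2*5) = -0.3000
Imag part = 15.1987/(2*5) = 1.5199

-0.3000 ± 1.5199i


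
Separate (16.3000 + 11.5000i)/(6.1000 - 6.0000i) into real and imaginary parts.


Multiply by conjugate: (16.3000 + 11.5000i)(6.1000 + 6.0000i) / (6.1^2 + (-6)^2)
Numerator real = 16.3*6.1 + 11.5*(-6) = 30.43
Numerator imag = 11.5*6.1 - 16.3*(-6) = 167.95
Denominator = 73.21
Re(z) = 30.43/73.21 = 0.4157
Im(z) = 167.95/73.21 = 2.2941

Re(z) = 0.4157, Im(z) = 2.2941


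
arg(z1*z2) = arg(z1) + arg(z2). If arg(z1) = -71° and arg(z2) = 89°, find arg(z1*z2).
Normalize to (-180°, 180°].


arg(z1*z2) = -71° + 89° = 18°
Normalized to (-180°, 180°]: 18°

18°


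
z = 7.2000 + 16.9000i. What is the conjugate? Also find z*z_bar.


z_bar = 7.2000 - 16.9000i
z*z_bar = 7.2^2 + 16.9^2 = 51.84 + 285.61 = 337.45

z_bar = 7.2000 - 16.9000i, z*z_bar = 337.45


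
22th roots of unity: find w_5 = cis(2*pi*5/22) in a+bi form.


Angle = 360*5/22 = 81.8182°
a = cos(81.8182°) = 0.1423
b = sin(81.8182°) = 0.9898

0.1423 + 0.9898i


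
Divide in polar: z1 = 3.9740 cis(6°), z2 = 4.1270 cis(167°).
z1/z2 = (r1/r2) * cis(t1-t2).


r = 3.9740 / 4.1270 = 0.9629
theta = 6° - 167° = -161° = 199° (mod 360)

0.9629 cis(199°)


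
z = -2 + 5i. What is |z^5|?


|z| = sqrt(4+25) = sqrt(29) = 5.3852
|z^5| = |z|^5 = (sqrt(29))^5 = 29^2 * sqrt(29) = 841*sqrt(29)

|z^5| = 841*sqrt(29) ≈ 4528.9236


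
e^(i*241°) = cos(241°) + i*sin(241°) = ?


cos(241°) = -0.4848
sin(241°) = -0.8746

e^(i*241°) = -0.4848 - 0.8746i


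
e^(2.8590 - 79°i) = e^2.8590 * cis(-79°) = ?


e^2.8590 = 17.4441
cos(-79°) = 0.19081
sin(-79°) = -0.981627
Real = 17.4441*0.19081 = 3.3285
Imag = 17.4441*(-0.981627) = -17.1236

3.3285 - 17.1236i


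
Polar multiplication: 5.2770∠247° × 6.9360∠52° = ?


r = 5.2770 * 6.9360 = 36.6013
theta = 247° + 52° = 299° = 299° (mod 360)

36.6013 cis(299°)


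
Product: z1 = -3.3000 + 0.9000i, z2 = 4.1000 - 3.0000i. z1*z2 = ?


Real = -3.3*4.1 - 0.9*(-3) = -13.53 - (-2.7) = -10.83
Imag = -3.3*(-3) + 4.1*0.9 = 9.9 + 3.69 = 13.59

-10.8300 + 13.5900i


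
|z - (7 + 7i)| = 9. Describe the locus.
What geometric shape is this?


|z - z0| = r is a circle with center z0 and radius r.
Center = (7, 7), radius = 9

Circle with center (7, 7) and radius 9


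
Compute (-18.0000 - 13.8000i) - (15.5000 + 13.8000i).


Real: -18 - 15.5 = -33.5
Imag: -13.8 - 13.8 = -27.6

-33.5000 - 27.6000i


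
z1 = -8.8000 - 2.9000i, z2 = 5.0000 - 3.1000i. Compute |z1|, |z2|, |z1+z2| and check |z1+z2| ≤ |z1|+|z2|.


|z1| = sqrt((-8.8)^2 + (-2.9)^2) = sqrt(85.85) = 9.2655
|z2| = sqrt(5^2 + (-3.1)^2) = sqrt(34.61) = 5.8830
z1+z2 = -3.8000 - 6.0000i
|z1+z2| = sqrt(50.44) = 7.1021
|z1|+|z2| = 9.2655 + 5.8830 = 15.1485

|z1+z2| = 7.1021 ≤ |z1|+|z2| = 15.1485 (verified)


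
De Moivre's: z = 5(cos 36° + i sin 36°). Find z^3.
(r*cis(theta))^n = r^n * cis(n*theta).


r^3 = 5^3 = 125
n*theta = 3*36° = 108° = 108° (mod 360)
a = 125*cos(108°) = -38.6271
b = 125*sin(108°) = 118.8821

125 cis(108°) = -38.6271 + 118.8821i


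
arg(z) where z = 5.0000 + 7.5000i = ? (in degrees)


Re = 5, Im = 7.5
arg = atan2(7.5, 5) = 56.3099 degrees

arg(z) = 56.3099 degrees


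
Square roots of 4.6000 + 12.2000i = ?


|z| = sqrt(21.16+148.84) = 13.0384
sqrt((|z|+a)/2) = sqrt((13.0384+4.6)/2) = sqrt(8.8192) = 2.9697
sqrt((|z|-a)/2) = sqrt((13.0384-4.6)/2) = sqrt(4.2192) = 2.0541

±(2.9697 + 2.0541i) i.e. 2.9697 + 2.0541i and -2.9697 - 2.0541i


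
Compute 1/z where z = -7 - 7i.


|z|^2 = 49+49 = 98
1/z = (-7 + 7i)/98

1/z = -0.0714 + 0.0714i


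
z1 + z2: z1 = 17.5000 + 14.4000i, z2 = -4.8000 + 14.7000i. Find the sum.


Real: 17.5 - 4.8 = 12.7
Imag: 14.4 + 14.7 = 29.1

12.7000 + 29.1000i


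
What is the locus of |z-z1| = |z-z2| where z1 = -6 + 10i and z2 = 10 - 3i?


Equal distances means the locus is the perpendicular bisector of z1 and z2.
Midpoint = ((-6+10)/2, (10+(-3))/2) = (2.0000, 3.5000)

Perpendicular bisector through (2.0000, 3.5000)


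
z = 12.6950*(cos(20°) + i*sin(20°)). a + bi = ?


a = 12.6950*cos(20°) = 12.6950*0.93969 = 11.9294
b = 12.6950*sin(20°) = 12.6950*0.34202 = 4.3419

11.9294 + 4.3419i


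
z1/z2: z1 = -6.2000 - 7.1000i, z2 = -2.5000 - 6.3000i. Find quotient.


Conjugate of z2 = -2.5000 + 6.3000i
Numerator: (-6.2000 - 7.1000i)(-2.5000 + 6.3000i) = 60.2300 - 21.3100i
Denominator: (-2.5)^2 + (-6.3)^2 = 45.94
Result = (60.2300 - 21.3100i)/45.94

1.3111 - 0.4639i


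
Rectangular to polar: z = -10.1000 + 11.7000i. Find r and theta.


r = sqrt(102.01+136.89) = sqrt(238.9) = 15.4564
theta = atan2(11.7, -10.1) = 130.8023 degrees

r = 15.4564, theta = 130.8023 degrees


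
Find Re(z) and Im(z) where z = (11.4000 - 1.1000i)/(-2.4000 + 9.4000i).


Multiply by conjugate: (11.4000 - 1.1000i)(-2.4000 - 9.4000i) / ((-2.4)^2 + 9.4^2)
Numerator real = 11.4*(-2.4) - (1.1)*9.4 = -37.7
Numerator imag = -1.1*(-2.4) - 11.4*9.4 = -104.52
Denominator = 94.12
Re(z) = -37.7/94.12 = -0.4006
Im(z) = -104.52/94.12 = -1.1105

Re(z) = -0.4006, Im(z) = -1.1105


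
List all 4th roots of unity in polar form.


The 4th roots of unity are cis(360k/4°) for k=0..3
Angle step = 360/4 = 90°
Primitive root: cis(90°)
Primitive root = 0 + 1.0000i

4 roots at angles: 0°, 90°, 180°, 270°


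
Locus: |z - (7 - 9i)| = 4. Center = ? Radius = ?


|z - z0| = r is a circle with center z0 and radius r.
Center = (7, -9), radius = 4

Circle with center (7, -9) and radius 4


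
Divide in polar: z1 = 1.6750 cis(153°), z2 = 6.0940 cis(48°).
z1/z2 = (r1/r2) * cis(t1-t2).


r = 1.6750 / 6.0940 = 0.2749
theta = 153° - 48° = 105° = 105° (mod 360)

0.2749 cis(105°)


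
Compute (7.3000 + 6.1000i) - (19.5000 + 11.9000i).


Real: 7.3 - 19.5 = -12.2
Imag: 6.1 - 11.9 = -5.8

-12.2000 - 5.8000i


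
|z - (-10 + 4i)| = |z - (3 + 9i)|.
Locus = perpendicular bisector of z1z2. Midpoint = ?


Equal distances means the locus is the perpendicular bisector of z1 and z2.
Midpoint = ((-10+3)/2, (4+9)/2) = (-3.5000, 6.5000)

Perpendicular bisector through (-3.5000, 6.5000)


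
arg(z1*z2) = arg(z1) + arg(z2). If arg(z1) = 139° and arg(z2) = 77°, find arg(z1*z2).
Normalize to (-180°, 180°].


arg(z1*z2) = 139° + 77° = 216°
Normalized to (-180°, 180°]: -144°

-144°


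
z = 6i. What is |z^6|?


|z| = sqrt(0+36) = sqrt(36) = 6
|z^6| = |z|^6 = 6^6 = 46656

|z^6| = 46656


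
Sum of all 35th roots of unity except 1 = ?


With w = e^(2*pi*i/35), all 35 of the 35th roots of unity w^0 = 1, w, ..., w^(34) sum to 0: 1 + w + ... + w^(34) = (1 - w^35)/(1 - w) = 0 since w^35 = 1, w ≠ 1.
Removing the root 1: w + w^2 + ... + w^(34) = 0 - 1 = -1

Sum = -1


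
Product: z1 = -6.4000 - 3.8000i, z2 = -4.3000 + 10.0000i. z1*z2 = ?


Real = -6.4*(-4.3) - (-3.8)*10 = 27.52 - (-38) = 65.52
Imag = -6.4*10 - (4.3)*(-3.8) = -64 + 16.34 = -47.66

65.5200 - 47.6600i


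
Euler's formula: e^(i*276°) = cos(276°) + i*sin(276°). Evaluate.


cos(276°) = 0.1045
sin(276°) = -0.9945

e^(i*276°) = 0.1045 - 0.9945i


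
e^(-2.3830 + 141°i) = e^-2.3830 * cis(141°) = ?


e^-2.3830 = 0.0923
cos(141°) = -0.7771
sin(141°) = 0.6293
Real = 0.0923*(-0.7771) = -0.0717
Imag = 0.0923*0.6293 = 0.0581

-0.0717 + 0.0581i


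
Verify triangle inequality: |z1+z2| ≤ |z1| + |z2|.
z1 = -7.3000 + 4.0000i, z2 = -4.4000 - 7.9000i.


|z1| = sqrt((-7.3)^2 + 4^2) = sqrt(69.29) = 8.3241
|z2| = sqrt((-4.4)^2 + (-7.9)^2) = sqrt(81.77) = 9.0427
z1+z2 = -11.7000 - 3.9000i
|z1+z2| = sqrt(152.1) = 12.3329
|z1|+|z2| = 8.3241 + 9.0427 = 17.3668

|z1+z2| = 12.3329 ≤ |z1|+|z2| = 17.3668 (verified)


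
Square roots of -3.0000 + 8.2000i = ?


|z| = sqrt(9+67.24) = 8.7316
sqrt((|z|+a)/2) = sqrt((8.7316+(-3))/2) = sqrt(2.8658) = 1.6929
sqrt((|z|-a)/2) = sqrt((8.7316-(-3))/2) = sqrt(5.8658) = 2.4219

±(1.6929 + 2.4219i) i.e. 1.6929 + 2.4219i and -1.6929 - 2.4219i


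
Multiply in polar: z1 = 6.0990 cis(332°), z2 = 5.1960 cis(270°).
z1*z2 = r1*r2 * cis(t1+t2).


r = 6.0990 * 5.1960 = 31.6904
theta = 332° + 270° = 602° = 242° (mod 360)

31.6904 cis(242°)


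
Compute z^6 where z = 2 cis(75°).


r^6 = 2^6 = 64
n*theta = 6*75° = 450° = 90° (mod 360)
a = 64*cos(90°) = 0
b = 64*sin(90°) = 64.0000

64 cis(90°) = 0 + 64.0000i


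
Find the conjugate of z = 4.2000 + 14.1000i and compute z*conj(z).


z_bar = 4.2000 - 14.1000i
z*z_bar = 4.2^2 + 14.1^2 = 17.64 + 198.81 = 216.45

z_bar = 4.2000 - 14.1000i, z*z_bar = 216.45


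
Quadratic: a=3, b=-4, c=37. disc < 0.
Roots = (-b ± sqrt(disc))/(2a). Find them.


disc = (-4)^2 - 4*3*37 = 16 - 444 = -428
sqrt(|disc|) = sqrt(428) = 20.6882
Real part = 4/(2*3) = 0.6667
Imag part = 20.6882/(2*3) = 3.4480

0.6667 ± 3.4480i


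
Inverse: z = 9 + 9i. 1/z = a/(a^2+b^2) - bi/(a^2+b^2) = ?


|z|^2 = 81+81 = 162
1/z = (9 - 9i)/162

1/z = 0.0556 - 0.0556i


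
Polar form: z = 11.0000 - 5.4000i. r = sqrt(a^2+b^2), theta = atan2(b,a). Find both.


r = sqrt(121+29.16) = sqrt(150.16) = 12.2540
theta = atan2(-5.4, 11) = -26.1468 degrees

r = 12.2540, theta = -26.1468 degrees


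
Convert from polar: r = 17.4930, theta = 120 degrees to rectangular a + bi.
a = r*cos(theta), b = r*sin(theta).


a = 17.4930*cos(120°) = 17.4930*(-0.5) = -8.7465
b = 17.4930*sin(120°) = 17.4930*0.866025 = 15.1494

-8.7465 + 15.1494i


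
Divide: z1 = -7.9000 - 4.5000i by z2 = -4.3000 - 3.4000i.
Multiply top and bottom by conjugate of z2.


Conjugate of z2 = -4.3000 + 3.4000i
Numerator: (-7.9000 - 4.5000i)(-4.3000 + 3.4000i) = 49.2700 - 7.5100i
Denominator: (-4.3)^2 + (-3.4)^2 = 30.05
Result = (49.2700 - 7.5100i)/30.05

1.6396 - 0.2499i


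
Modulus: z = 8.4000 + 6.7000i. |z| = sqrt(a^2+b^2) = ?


|z| = sqrt(8.4^2 + 6.7^2) = sqrt(70.56 + 44.89) = sqrt(115.45) = 10.7448

|z| = 10.7448


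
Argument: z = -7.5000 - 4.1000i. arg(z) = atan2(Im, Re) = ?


Re = -7.5, Im = -4.1
arg = atan2(-4.1, -7.5) = -151.3360 degrees

arg(z) = -151.3360 degrees


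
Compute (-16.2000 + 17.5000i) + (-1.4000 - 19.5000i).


Real: -16.2 - 1.4 = -17.6
Imag: 17.5 - 19.5 = -2

-17.6000 - 2.0000i


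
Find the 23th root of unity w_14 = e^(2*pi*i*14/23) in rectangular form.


Angle = 360*14/23 = 219.1304°
a = cos(219.1304°) = -0.7757
b = sin(219.1304°) = -0.6311

-0.7757 - 0.6311i


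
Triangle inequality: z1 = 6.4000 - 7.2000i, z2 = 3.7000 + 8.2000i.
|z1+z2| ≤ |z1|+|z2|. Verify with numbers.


|z1| = sqrt(6.4^2 + (-7.2)^2) = sqrt(92.8) = 9.6333
|z2| = sqrt(3.7^2 + 8.2^2) = sqrt(80.93) = 8.9961
z1+z2 = 10.1000 + 1.0000i
|z1+z2| = sqrt(103.01) = 10.1494
|z1|+|z2| = 9.6333 + 8.9961 = 18.6294

|z1+z2| = 10.1494 ≤ |z1|+|z2| = 18.6294 (verified)


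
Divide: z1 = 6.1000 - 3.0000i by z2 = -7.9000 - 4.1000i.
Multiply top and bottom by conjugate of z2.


Conjugate of z2 = -7.9000 + 4.1000i
Numerator: (6.1000 - 3.0000i)(-7.9000 + 4.1000i) = -35.8900 + 48.7100i
Denominator: (-7.9)^2 + (-4.1)^2 = 79.22
Result = (-35.8900 + 48.7100i)/79.22

-0.4530 + 0.6149i


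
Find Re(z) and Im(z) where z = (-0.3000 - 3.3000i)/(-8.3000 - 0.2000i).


Multiply by conjugate: (-0.3000 - 3.3000i)(-8.3000 + 0.2000i) / ((-8.3)^2 + (-0.2)^2)
Numerator real = -0.3*(-8.3) - (3.3)*(-0.2) = 3.15
Numerator imag = -3.3*(-8.3) - (-0.3)*(-0.2) = 27.33
Denominator = 68.93
Re(z) = 3.15/68.93 = 0.0457
Im(z) = 27.33/68.93 = 0.3965

Re(z) = 0.0457, Im(z) = 0.3965


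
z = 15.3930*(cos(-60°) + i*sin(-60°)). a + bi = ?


a = 15.3930*cos(-60°) = 15.3930*0.5 = 7.6965
b = 15.3930*sin(-60°) = 15.3930*(-0.866025) = -13.3307

7.6965 - 13.3307i


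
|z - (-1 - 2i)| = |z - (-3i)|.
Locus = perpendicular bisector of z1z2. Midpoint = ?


Equal distances means the locus is the perpendicular bisector of z1 and z2.
Midpoint = ((-1+0)/2, (-2+(-3))/2) = (-0.5000, -2.5000)

Perpendicular bisector through (-0.5000, -2.5000)


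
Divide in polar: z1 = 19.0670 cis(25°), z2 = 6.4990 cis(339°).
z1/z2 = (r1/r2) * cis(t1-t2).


r = 19.0670 / 6.4990 = 2.9338
theta = 25° - 339° = -314° = 46° (mod 360)

2.9338 cis(46°)


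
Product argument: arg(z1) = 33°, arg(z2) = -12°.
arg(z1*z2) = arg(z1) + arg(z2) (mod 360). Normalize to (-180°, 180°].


arg(z1*z2) = 33° - 12° = 21°
Normalized to (-180°, 180°]: 21°

21°


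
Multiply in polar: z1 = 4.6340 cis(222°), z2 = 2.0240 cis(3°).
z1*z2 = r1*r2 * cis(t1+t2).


r = 4.6340 * 2.0240 = 9.3792
theta = 222° + 3° = 225° = 225° (mod 360)

9.3792 cis(225°)


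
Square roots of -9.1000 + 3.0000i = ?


|z| = sqrt(82.81+9) = 9.5818
sqrt((|z|+a)/2) = sqrt((9.5818+(-9.1))/2) = sqrt(0.2409) = 0.4908
sqrt((|z|-a)/2) = sqrt((9.5818-(-9.1))/2) = sqrt(9.3409) = 3.0563

±(0.4908 + 3.0563i) i.e. 0.4908 + 3.0563i and -0.4908 - 3.0563i


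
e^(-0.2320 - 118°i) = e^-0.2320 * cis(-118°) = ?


e^-0.2320 = 0.7929
cos(-118°) = -0.4695
sin(-118°) = -0.8829
Real = 0.7929*(-0.4695) = -0.3723
Imag = 0.7929*(-0.8829) = -0.7001

-0.3723 - 0.7001i


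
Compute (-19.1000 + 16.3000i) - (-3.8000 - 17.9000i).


Real: -19.1 + 3.8 = -15.3
Imag: 16.3 + 17.9 = 34.2

-15.3000 + 34.2000i


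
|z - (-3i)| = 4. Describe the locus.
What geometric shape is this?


|z - z0| = r is a circle with center z0 and radius r.
Center = (0, -3), radius = 4

Circle with center (0, -3) and radius 4


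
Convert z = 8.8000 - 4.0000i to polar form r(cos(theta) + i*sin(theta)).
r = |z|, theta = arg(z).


r = sqrt(77.44+16) = sqrt(93.44) = 9.6664
theta = atan2(-4, 8.8) = -24.4440 degrees

r = 9.6664, theta = -24.4440 degrees


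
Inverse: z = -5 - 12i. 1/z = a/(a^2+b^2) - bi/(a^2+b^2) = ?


|z|^2 = 25+144 = 169
1/z = (-5 + 12i)/169

1/z = -0.0296 + 0.0710i


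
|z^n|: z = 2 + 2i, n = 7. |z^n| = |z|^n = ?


|z| = sqrt(4+4) = sqrt(8) = 2.8284
|z^7| = |z|^7 = (sqrt(8))^7 = 8^3 * sqrt(8) = 512*sqrt(8)

|z^7| = 512*sqrt(8) ≈ 1448.1547


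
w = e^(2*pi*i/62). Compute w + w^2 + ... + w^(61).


With w = e^(2*pi*i/62), all 62 of the 62th roots of unity w^0 = 1, w, ..., w^(61) sum to 0: 1 + w + ... + w^(61) = (1 - w^62)/(1 - w) = 0 since w^62 = 1, w ≠ 1.
Removing the root 1: w + w^2 + ... + w^(61) = 0 - 1 = -1

Sum = -1


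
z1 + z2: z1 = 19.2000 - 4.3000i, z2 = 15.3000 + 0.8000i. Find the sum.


Real: 19.2 + 15.3 = 34.5
Imag: -4.3 + 0.8 = -3.5

34.5000 - 3.5000i


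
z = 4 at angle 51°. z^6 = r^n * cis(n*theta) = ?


r^6 = 4^6 = 4096
n*theta = 6*51° = 306° = 306° (mod 360)
a = 4096*cos(306°) = 2407.5684
b = 4096*sin(306°) = -3313.7336

4096 cis(306°) = 2407.5684 - 3313.7336i


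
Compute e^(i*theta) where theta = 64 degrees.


cos(64°) = 0.4384
sin(64°) = 0.8988

e^(i*64°) = 0.4384 + 0.8988i


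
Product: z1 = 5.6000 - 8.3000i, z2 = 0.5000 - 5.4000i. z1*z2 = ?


Real = 5.6*0.5 - (-8.3)*(-5.4) = 2.8 - 44.82 = -42.02
Imag = 5.6*(-5.4) + 0.5*(-8.3) = -30.24 - (4.15) = -34.39

-42.0200 - 34.3900i


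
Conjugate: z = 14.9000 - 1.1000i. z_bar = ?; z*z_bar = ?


z_bar = 14.9000 + 1.1000i
z*z_bar = 14.9^2 + (-1.1)^2 = 222.01 + 1.21 = 223.22

z_bar = 14.9000 + 1.1000i, z*z_bar = 223.22


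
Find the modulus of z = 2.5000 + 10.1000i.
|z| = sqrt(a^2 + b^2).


|z| = sqrt(2.5^2 + 10.1^2) = sqrt(6.25 + 102.01) = sqrt(108.26) = 10.4048

|z| = 10.4048
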